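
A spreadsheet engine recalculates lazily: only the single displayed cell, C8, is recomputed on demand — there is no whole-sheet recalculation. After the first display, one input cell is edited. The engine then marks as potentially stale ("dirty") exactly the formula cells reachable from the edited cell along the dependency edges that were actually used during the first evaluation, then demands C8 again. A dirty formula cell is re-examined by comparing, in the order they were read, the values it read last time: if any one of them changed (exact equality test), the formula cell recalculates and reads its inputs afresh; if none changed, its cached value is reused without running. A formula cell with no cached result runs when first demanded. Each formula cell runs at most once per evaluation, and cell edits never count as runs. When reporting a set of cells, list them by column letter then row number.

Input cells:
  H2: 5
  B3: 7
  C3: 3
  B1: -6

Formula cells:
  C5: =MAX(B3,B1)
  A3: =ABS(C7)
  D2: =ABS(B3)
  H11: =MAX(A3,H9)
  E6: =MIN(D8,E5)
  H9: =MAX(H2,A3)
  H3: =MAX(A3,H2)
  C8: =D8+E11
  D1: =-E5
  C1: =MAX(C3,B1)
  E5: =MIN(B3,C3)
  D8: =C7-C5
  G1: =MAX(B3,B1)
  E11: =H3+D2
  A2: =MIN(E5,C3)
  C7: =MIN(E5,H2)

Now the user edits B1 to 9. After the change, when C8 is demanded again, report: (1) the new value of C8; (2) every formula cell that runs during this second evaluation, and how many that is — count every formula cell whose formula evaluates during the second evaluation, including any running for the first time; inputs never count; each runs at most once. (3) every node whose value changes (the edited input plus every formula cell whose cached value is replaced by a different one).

New value of C8: 6.
Formula cells that run: C5, C8, D8 — 3 in total.
Values that change: B1, C5, C8, D8.

First evaluation (everything demanded from the output):
  C5 = MAX(7, -6) = 7
  D2 = ABS(7) = 7
  E5 = MIN(7, 3) = 3
  C7 = MIN(3, 5) = 3
  A3 = ABS(3) = 3
  D8 = 3 - 7 = -4
  H3 = MAX(3, 5) = 5
  E11 = 5 + 7 = 12
  C8 = -4 + 12 = 8

Propagation after the edit:
  C5: runs — B1 -6->9; result 9.
  D8: runs — C5 7->9; result -6.
  C8: runs — D8 -4->-6; result 6.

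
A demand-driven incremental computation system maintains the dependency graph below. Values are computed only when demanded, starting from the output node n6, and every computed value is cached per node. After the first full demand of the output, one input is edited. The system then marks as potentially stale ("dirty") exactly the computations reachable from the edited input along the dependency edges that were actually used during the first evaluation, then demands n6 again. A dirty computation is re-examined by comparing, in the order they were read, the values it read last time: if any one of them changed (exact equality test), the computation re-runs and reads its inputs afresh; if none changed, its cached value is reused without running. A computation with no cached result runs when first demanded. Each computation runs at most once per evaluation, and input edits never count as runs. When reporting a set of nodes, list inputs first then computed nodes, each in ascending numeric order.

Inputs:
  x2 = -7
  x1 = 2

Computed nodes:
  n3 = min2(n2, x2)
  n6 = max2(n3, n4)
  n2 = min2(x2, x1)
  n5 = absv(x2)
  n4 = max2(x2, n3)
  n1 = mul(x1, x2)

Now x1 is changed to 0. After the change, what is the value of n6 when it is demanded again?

New value of n6: -7.
Key observation: the change is absorbed at n2 — it re-runs but produces the same value, and the output's value is unchanged.

First evaluation (everything demanded from the output):
  n2 = min2(-7, 2) = -7
  n3 = min2(-7, -7) = -7
  n4 = max2(-7, -7) = -7
  n6 = max2(-7, -7) = -7

Propagation after the edit:
  n2: runs — x1 2->0; result -7 (same value as before).
  n3: checked — values it read are unchanged (n2 unchanged, x2 unchanged); reused cached -7 without running.
  n4: checked — values it read are unchanged (x2 unchanged, n3 unchanged); reused cached -7 without running.
  n6: checked — values it read are unchanged (n3 unchanged, n4 unchanged); reused cached -7 without running.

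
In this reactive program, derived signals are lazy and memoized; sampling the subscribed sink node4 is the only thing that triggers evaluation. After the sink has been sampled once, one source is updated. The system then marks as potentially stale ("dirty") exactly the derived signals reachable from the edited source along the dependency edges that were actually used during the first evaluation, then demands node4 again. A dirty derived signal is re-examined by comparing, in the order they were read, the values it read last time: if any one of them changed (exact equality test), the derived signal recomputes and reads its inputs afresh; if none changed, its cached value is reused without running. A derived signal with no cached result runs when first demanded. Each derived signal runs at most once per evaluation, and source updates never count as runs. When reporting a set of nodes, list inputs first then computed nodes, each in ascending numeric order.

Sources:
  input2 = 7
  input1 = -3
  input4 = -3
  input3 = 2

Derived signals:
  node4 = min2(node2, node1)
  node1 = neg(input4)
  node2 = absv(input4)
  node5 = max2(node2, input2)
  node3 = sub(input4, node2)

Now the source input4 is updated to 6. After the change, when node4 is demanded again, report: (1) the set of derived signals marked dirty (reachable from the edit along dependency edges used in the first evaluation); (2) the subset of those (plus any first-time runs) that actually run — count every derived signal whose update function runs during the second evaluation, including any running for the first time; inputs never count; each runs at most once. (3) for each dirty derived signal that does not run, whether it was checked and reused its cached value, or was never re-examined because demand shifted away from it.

The edit dirties: node1, node2, node4.
3 derived signals run: node1, node2, node4.
No dirty derived signal escaped a run.

First demand of the output computes:
  node1 = neg(-3) = 3
  node2 = absv(-3) = 3
  node4 = min2(3, 3) = 3

After the edit, cleaning proceeds:
  node1: a read changed (input4 -3->6) — executes, giving -6.
  node2: a read changed (input4 -3->6) — executes, giving 6.
  node4: a read changed (node2 3->6; node1 3->-6) — executes, giving -6.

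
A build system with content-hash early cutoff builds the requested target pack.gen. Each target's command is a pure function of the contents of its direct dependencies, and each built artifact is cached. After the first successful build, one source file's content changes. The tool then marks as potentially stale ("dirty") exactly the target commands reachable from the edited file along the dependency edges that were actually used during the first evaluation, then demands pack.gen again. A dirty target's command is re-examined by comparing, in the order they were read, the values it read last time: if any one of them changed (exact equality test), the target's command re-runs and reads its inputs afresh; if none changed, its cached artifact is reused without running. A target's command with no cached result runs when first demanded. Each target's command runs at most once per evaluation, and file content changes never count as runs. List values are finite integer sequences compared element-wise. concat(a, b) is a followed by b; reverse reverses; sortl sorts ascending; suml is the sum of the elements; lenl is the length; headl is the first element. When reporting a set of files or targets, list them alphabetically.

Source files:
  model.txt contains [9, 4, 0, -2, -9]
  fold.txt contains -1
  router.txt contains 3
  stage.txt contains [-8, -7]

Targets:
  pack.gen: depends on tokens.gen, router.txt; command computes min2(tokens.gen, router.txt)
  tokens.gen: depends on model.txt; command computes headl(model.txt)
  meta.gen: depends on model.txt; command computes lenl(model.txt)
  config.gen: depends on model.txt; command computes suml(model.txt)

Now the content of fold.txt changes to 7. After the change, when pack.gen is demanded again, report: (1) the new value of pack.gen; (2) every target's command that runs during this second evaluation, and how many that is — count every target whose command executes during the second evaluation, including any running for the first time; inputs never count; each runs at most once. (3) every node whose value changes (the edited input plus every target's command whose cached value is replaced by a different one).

First evaluation (everything demanded from the output):
  tokens.gen = headl([9, 4, 0, -2, -9]) = 9
  pack.gen = min2(9, 3) = 3

Propagation after the edit:
  fold.txt feeds no computation that the output demands — nothing is marked dirty and nothing runs.

Key observation: fold.txt is never demanded by the output, so the edit triggers no recomputation at all.

New value of pack.gen: 3.
Target commands that run: none — 0 in total.
Values that change: fold.txt.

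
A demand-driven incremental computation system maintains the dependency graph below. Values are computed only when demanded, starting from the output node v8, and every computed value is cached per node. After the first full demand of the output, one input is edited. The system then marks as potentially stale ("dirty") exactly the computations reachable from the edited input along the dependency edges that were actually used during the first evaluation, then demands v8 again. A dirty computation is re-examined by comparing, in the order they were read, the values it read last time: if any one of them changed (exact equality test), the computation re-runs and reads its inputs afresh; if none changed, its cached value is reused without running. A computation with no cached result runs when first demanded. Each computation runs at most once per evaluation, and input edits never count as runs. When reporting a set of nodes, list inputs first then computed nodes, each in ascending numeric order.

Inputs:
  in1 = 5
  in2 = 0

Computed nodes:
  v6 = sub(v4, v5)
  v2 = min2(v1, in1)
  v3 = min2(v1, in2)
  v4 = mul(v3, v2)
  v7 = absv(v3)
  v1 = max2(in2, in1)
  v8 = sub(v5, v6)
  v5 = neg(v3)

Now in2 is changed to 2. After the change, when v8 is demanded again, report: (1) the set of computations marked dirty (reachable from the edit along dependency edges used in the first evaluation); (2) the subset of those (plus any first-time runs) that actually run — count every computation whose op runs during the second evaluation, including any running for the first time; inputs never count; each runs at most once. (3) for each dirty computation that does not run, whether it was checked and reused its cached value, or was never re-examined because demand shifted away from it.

First evaluation (everything demanded from the output):
  v1 = max2(0, 5) = 5
  v2 = min2(5, 5) = 5
  v3 = min2(5, 0) = 0
  v4 = mul(0, 5) = 0
  v5 = neg(0) = 0
  v6 = sub(0, 0) = 0
  v8 = sub(0, 0) = 0

Propagation after the edit:
  v1: runs — in2 0->2; result 5 (same value as before).
  v2: checked — values it read are unchanged (v1 unchanged, in1 unchanged); reused cached 5 without running.
  v3: runs — in2 0->2; result 2.
  v4: runs — v3 0->2; result 10.
  v5: runs — v3 0->2; result -2.
  v6: runs — v4 0->10; v5 0->-2; result 12.
  v8: runs — v5 0->-2; v6 0->12; result -14.

Key observation: the cutoff stops propagation at v2 — its inputs' values are unchanged, so it reuses its cache.

Marked dirty: v1, v2, v3, v4, v5, v6, v8.
Computations that run: v1, v3, v4, v5, v6, v8 — 6 in total.
Checked but reused from cache: v2.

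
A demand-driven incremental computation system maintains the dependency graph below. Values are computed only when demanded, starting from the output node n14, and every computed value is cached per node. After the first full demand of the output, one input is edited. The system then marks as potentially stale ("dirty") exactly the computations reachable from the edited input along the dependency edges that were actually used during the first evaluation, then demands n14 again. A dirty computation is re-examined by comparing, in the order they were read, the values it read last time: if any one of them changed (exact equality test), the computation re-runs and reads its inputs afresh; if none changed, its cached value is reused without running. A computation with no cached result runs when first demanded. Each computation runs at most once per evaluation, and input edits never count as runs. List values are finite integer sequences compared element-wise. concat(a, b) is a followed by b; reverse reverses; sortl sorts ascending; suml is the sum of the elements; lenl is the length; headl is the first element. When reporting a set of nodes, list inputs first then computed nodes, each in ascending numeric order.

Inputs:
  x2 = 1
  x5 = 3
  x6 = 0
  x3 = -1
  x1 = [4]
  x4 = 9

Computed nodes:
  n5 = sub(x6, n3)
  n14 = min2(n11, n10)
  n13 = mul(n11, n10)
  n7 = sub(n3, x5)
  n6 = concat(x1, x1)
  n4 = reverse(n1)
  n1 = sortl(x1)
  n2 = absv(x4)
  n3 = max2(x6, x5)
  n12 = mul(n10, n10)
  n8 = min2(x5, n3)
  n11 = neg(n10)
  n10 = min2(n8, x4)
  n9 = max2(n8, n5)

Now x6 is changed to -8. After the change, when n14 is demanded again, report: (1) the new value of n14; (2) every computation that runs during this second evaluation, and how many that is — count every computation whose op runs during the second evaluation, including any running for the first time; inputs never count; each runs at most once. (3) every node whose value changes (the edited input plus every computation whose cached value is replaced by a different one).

First evaluation (everything demanded from the output):
  n3 = max2(0, 3) = 3
  n8 = min2(3, 3) = 3
  n10 = min2(3, 9) = 3
  n11 = neg(3) = -3
  n14 = min2(-3, 3) = -3

Propagation after the edit:
  n3: runs — x6 0->-8; result 3 (same value as before).
  n8: checked — values it read are unchanged (x5 unchanged, n3 unchanged); reused cached 3 without running.
  n10: checked — values it read are unchanged (n8 unchanged, x4 unchanged); reused cached 3 without running.
  n11: checked — values it read are unchanged (n10 unchanged); reused cached -3 without running.
  n14: checked — values it read are unchanged (n11 unchanged, n10 unchanged); reused cached -3 without running.

Key observation: the change is absorbed at n3 — it re-runs but produces the same value, and the output's value is unchanged.

New value of n14: -3.
Computations that run: n3 — 1 in total.
Values that change: x6.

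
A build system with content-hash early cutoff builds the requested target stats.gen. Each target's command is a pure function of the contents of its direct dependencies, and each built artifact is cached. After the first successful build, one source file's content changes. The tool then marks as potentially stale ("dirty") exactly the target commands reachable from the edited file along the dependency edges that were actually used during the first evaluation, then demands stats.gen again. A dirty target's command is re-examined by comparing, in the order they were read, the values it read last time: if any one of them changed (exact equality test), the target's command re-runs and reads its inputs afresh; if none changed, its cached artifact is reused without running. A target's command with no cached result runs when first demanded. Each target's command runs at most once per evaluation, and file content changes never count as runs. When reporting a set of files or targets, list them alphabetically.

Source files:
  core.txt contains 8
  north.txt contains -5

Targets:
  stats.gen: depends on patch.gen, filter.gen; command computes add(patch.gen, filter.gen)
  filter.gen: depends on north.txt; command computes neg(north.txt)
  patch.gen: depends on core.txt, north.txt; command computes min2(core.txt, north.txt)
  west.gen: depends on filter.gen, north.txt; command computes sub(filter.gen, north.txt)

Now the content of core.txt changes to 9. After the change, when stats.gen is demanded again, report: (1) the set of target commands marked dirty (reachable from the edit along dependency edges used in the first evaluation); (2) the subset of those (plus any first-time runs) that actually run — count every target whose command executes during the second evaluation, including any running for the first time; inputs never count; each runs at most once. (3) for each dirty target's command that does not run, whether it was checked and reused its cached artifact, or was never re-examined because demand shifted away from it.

Marked dirty: patch.gen, stats.gen.
Target commands that run: patch.gen — 1 in total.
Checked but reused from cache: stats.gen.
Key observation: the change is absorbed at patch.gen — it re-runs but produces the same value, and the output's value is unchanged.

First evaluation (everything demanded from the output):
  filter.gen = neg(-5) = 5
  patch.gen = min2(8, -5) = -5
  stats.gen = add(-5, 5) = 0

Propagation after the edit:
  patch.gen: runs — core.txt 8->9; result -5 (same value as before).
  stats.gen: checked — values it read are unchanged (patch.gen unchanged, filter.gen unchanged); reused cached 0 without running.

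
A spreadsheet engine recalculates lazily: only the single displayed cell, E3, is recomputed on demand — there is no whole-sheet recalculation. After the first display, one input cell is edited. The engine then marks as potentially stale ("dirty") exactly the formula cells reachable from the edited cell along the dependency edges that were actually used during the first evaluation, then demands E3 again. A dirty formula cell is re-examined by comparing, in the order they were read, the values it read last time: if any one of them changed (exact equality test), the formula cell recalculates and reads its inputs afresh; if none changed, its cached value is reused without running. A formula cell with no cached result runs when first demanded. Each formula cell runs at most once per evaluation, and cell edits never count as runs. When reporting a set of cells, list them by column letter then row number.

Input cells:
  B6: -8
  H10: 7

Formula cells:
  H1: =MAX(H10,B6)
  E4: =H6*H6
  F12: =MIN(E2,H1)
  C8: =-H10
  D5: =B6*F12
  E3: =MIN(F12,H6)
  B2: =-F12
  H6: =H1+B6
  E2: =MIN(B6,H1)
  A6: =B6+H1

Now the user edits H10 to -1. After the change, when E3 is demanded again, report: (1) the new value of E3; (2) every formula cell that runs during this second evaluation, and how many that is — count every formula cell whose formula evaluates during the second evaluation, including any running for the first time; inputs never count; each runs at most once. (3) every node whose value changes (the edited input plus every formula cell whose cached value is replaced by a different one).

First evaluation (everything demanded from the output):
  H1 = MAX(7, -8) = 7
  E2 = MIN(-8, 7) = -8
  F12 = MIN(-8, 7) = -8
  H6 = 7 + -8 = -1
  E3 = MIN(-8, -1) = -8

Propagation after the edit:
  H1: runs — H10 7->-1; result -1.
  E2: runs — H1 7->-1; result -8 (same value as before).
  F12: runs — H1 7->-1; result -8 (same value as before).
  H6: runs — H1 7->-1; result -9.
  E3: runs — H6 -1->-9; result -9.

New value of E3: -9.
Formula cells that run: E2, E3, F12, H1, H6 — 5 in total.
Values that change: E3, H1, H6, H10.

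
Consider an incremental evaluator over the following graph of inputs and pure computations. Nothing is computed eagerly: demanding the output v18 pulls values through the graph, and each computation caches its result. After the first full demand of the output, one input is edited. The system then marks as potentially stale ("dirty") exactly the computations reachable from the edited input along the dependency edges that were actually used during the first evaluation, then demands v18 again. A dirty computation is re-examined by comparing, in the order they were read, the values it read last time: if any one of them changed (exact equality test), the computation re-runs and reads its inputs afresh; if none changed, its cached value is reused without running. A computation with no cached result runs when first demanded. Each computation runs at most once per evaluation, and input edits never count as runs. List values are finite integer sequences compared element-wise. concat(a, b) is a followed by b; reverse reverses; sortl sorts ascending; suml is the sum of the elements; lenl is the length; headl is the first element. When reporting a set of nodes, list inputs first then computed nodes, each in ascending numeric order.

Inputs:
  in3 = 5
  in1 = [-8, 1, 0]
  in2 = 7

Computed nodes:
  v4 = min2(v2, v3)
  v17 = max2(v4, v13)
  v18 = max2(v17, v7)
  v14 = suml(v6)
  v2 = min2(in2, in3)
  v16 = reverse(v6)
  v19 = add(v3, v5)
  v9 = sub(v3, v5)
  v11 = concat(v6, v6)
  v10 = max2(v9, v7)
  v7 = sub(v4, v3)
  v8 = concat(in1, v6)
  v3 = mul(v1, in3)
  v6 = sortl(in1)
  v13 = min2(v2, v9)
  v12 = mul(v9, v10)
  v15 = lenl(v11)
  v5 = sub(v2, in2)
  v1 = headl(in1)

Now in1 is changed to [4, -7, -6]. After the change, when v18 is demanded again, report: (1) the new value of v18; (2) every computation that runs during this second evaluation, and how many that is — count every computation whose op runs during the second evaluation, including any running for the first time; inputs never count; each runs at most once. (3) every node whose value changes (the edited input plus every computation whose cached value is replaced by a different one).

v18 now evaluates to 5.
Run set: v1, v3, v4, v7, v9, v13, v17, v18 (8 run).
Changed values: in1, v1, v3, v4, v7, v9, v13, v17, v18.

Initial pass — values computed on the first demand:
  v1 = headl([-8, 1, 0]) = -8
  v2 = min2(7, 5) = 5
  v3 = mul(-8, 5) = -40
  v4 = min2(5, -40) = -40
  v5 = sub(5, 7) = -2
  v7 = sub(-40, -40) = 0
  v9 = sub(-40, -2) = -38
  v13 = min2(5, -38) = -38
  v17 = max2(-40, -38) = -38
  v18 = max2(-38, 0) = 0

Second demand — change propagation:
  v1: re-runs because in1 [-8, 1, 0]->[4, -7, -6]; new result 4.
  v3: re-runs because v1 -8->4; new result 20.
  v4: re-runs because v3 -40->20; new result 5.
  v7: re-runs because v4 -40->5; v3 -40->20; new result -15.
  v9: re-runs because v3 -40->20; new result 22.
  v13: re-runs because v9 -38->22; new result 5.
  v17: re-runs because v4 -40->5; v13 -38->5; new result 5.
  v18: re-runs because v17 -38->5; v7 0->-15; new result 5.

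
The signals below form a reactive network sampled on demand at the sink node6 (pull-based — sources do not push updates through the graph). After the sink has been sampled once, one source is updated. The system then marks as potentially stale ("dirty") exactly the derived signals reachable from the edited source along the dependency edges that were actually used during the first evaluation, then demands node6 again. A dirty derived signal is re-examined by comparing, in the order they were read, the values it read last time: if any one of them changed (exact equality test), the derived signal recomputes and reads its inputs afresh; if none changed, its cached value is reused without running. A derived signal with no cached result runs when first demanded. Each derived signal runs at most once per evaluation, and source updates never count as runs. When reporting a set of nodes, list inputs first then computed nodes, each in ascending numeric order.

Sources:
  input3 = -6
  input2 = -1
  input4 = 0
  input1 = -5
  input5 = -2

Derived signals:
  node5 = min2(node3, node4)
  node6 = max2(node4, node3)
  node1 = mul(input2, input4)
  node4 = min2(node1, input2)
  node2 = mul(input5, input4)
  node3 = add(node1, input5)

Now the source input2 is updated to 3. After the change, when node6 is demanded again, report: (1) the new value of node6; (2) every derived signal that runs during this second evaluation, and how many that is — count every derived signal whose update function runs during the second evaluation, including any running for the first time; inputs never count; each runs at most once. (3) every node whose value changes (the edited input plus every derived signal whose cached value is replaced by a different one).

node6 now evaluates to 0.
Run set: node1, node4, node6 (3 run).
Changed values: input2, node4, node6.
The important point: at node3 every value read last time is unchanged, so the dirty flag clears without a run.

Initial pass — values computed on the first demand:
  node1 = mul(-1, 0) = 0
  node3 = add(0, -2) = -2
  node4 = min2(0, -1) = -1
  node6 = max2(-1, -2) = -1

Second demand — change propagation:
  node1: re-runs because input2 -1->3; new result 0 (unchanged).
  node3: re-examined; everything it read last time is the same (node1 unchanged, input5 unchanged) — cache -2 kept, no run.
  node4: re-runs because input2 -1->3; new result 0.
  node6: re-runs because node4 -1->0; new result 0.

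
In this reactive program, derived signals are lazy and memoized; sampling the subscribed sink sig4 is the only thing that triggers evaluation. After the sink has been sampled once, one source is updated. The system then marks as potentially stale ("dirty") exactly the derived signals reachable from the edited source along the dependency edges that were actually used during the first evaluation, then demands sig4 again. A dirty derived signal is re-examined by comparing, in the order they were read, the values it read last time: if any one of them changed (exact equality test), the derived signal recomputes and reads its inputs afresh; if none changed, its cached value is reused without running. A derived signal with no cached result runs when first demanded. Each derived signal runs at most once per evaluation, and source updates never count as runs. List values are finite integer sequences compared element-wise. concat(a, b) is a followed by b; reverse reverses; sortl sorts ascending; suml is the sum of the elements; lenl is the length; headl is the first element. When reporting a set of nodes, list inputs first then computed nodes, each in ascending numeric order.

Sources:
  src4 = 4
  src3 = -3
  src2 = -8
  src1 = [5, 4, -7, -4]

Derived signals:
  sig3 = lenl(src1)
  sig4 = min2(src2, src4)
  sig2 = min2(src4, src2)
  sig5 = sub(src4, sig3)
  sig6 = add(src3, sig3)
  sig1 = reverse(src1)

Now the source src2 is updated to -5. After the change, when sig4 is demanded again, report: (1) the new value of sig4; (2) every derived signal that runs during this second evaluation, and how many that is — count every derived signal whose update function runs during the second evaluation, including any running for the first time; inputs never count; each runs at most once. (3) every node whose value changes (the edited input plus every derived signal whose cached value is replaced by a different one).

Demanding sig4 again yields -5.
1 derived signals run: sig4.
The nodes whose values change: src2, sig4.

First demand of the output computes:
  sig4 = min2(-8, 4) = -8

After the edit, cleaning proceeds:
  sig4: a read changed (src2 -8->-5) — executes, giving -5.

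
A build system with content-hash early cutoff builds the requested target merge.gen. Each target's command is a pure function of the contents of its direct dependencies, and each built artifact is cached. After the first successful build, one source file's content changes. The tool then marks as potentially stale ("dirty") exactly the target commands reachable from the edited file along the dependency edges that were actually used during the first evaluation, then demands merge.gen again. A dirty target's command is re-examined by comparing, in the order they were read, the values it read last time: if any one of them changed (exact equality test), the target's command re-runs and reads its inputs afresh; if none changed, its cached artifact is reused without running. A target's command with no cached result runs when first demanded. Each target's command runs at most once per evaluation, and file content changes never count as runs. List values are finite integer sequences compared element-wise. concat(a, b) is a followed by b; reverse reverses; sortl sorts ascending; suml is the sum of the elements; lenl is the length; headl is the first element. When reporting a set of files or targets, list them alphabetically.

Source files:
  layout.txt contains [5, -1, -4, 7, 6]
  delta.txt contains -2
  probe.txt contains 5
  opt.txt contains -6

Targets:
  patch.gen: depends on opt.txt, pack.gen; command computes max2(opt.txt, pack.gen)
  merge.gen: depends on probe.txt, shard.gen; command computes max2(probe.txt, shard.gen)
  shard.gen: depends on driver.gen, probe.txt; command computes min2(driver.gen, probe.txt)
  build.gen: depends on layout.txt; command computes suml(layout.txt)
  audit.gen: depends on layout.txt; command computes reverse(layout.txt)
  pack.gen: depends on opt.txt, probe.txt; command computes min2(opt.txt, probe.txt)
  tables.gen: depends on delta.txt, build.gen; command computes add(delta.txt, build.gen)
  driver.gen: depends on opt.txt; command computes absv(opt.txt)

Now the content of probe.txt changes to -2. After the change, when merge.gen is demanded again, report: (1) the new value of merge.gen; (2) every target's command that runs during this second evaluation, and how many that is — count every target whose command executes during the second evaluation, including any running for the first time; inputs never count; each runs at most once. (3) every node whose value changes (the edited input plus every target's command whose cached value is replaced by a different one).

New value of merge.gen: -2.
Target commands that run: merge.gen, shard.gen — 2 in total.
Values that change: merge.gen, probe.txt, shard.gen.

First evaluation (everything demanded from the output):
  driver.gen = absv(-6) = 6
  shard.gen = min2(6, 5) = 5
  merge.gen = max2(5, 5) = 5

Propagation after the edit:
  shard.gen: runs — probe.txt 5->-2; result -2.
  merge.gen: runs — probe.txt 5->-2; shard.gen 5->-2; result -2.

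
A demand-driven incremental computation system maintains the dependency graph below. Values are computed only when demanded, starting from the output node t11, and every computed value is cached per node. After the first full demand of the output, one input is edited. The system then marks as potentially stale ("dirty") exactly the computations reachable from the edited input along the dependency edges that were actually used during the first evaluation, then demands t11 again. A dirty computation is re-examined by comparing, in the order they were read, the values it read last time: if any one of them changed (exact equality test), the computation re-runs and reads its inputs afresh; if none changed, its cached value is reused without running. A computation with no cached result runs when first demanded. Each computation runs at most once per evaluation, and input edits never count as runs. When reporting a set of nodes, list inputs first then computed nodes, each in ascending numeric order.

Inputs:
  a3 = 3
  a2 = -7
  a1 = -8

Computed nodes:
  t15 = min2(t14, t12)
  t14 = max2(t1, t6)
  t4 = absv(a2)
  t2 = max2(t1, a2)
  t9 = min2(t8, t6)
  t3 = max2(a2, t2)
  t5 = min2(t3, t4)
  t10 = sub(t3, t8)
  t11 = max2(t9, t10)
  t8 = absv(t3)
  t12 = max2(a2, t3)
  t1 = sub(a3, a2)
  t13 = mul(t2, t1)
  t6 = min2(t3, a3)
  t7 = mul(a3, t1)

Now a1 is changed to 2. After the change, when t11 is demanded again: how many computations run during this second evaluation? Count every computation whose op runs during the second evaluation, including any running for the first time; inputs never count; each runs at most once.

First evaluation (everything demanded from the output):
  t1 = sub(3, -7) = 10
  t2 = max2(10, -7) = 10
  t3 = max2(-7, 10) = 10
  t6 = min2(10, 3) = 3
  t8 = absv(10) = 10
  t9 = min2(10, 3) = 3
  t10 = sub(10, 10) = 0
  t11 = max2(3, 0) = 3

Propagation after the edit:
  a1 feeds no computation that the output demands — nothing is marked dirty and nothing runs.

Key observation: a1 is never demanded by the output, so the edit triggers no recomputation at all.

Computations that run: none — 0 in total.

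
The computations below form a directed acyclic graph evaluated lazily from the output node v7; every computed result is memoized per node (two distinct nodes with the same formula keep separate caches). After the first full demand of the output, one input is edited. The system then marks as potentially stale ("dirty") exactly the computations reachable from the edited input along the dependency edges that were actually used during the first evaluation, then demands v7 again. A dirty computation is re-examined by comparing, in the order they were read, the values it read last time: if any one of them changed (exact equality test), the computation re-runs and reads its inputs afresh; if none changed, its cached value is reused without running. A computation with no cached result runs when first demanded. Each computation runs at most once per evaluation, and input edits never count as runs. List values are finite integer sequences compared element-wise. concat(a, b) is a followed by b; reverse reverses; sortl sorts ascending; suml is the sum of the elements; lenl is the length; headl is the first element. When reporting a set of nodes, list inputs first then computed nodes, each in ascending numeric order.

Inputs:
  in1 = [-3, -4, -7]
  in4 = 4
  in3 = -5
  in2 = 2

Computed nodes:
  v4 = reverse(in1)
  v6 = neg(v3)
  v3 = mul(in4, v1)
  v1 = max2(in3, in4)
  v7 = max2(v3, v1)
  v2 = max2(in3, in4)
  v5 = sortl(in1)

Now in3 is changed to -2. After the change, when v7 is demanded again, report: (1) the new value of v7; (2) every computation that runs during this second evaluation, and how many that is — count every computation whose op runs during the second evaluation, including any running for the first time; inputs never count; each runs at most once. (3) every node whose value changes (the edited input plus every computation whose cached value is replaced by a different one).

Demanding v7 again yields 16.
1 computations run: v1.
The nodes whose values change: in3.
Note the absorption at v1: it re-runs yet its value is the same, leaving the output's value untouched.

First demand of the output computes:
  v1 = max2(-5, 4) = 4
  v3 = mul(4, 4) = 16
  v7 = max2(16, 4) = 16

After the edit, cleaning proceeds:
  v1: a read changed (in3 -5->-2) — executes, giving 4 — identical to its old value.
  v3: dirty, but its reads are unchanged (in4 unchanged, v1 unchanged); cached 16 stands.
  v7: dirty, but its reads are unchanged (v3 unchanged, v1 unchanged); cached 16 stands.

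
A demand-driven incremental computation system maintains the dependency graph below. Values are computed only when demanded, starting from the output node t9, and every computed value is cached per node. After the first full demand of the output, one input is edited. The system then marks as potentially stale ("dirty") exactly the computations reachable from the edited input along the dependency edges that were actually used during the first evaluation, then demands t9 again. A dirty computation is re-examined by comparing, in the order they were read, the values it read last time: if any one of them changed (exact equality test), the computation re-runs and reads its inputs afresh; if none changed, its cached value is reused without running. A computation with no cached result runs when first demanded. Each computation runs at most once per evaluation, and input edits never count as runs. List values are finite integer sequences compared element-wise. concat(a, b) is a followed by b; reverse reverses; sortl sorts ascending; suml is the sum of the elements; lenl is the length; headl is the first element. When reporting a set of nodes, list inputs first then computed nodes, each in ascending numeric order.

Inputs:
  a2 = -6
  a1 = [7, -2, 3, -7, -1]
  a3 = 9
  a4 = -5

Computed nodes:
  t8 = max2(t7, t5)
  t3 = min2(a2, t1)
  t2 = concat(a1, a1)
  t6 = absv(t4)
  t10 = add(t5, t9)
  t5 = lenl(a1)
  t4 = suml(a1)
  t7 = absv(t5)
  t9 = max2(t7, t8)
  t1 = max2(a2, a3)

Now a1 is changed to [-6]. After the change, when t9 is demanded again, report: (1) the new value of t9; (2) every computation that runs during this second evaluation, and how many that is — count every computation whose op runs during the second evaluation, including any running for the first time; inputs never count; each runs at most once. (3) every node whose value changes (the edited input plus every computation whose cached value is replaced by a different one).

New value of t9: 1.
Computations that run: t5, t7, t8, t9 — 4 in total.
Values that change: a1, t5, t7, t8, t9.

First evaluation (everything demanded from the output):
  t5 = lenl([7, -2, 3, -7, -1]) = 5
  t7 = absv(5) = 5
  t8 = max2(5, 5) = 5
  t9 = max2(5, 5) = 5

Propagation after the edit:
  t5: runs — a1 [7, -2, 3, -7, -1]->[-6]; result 1.
  t7: runs — t5 5->1; result 1.
  t8: runs — t7 5->1; t5 5->1; result 1.
  t9: runs — t7 5->1; t8 5->1; result 1.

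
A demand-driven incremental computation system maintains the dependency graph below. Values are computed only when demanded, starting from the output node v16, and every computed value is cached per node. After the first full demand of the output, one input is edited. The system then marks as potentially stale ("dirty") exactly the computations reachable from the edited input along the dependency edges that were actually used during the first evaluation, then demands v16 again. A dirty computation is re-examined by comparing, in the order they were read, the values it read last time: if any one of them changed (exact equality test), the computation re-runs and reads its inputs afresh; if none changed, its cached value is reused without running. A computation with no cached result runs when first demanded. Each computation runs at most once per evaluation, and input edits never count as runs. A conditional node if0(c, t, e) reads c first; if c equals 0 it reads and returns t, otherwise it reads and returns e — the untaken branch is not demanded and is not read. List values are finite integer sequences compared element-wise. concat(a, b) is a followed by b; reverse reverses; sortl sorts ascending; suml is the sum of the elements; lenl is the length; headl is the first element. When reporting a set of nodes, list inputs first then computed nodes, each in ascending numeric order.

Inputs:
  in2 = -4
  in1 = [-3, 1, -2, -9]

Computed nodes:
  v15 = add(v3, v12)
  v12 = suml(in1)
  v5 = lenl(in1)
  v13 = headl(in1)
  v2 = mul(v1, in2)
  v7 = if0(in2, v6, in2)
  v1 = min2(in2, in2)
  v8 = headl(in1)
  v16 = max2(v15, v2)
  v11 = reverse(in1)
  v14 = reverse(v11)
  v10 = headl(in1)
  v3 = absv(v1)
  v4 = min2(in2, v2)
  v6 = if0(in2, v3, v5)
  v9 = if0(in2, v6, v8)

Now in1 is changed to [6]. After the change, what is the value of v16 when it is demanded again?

New value of v16: 16.

First evaluation (everything demanded from the output):
  v1 = min2(-4, -4) = -4
  v2 = mul(-4, -4) = 16
  v3 = absv(-4) = 4
  v12 = suml([-3, 1, -2, -9]) = -13
  v15 = add(4, -13) = -9
  v16 = max2(-9, 16) = 16

Propagation after the edit:
  v12: runs — in1 [-3, 1, -2, -9]->[6]; result 6.
  v15: runs — v12 -13->6; result 10.
  v16: runs — v15 -9->10; result 16 (same value as before).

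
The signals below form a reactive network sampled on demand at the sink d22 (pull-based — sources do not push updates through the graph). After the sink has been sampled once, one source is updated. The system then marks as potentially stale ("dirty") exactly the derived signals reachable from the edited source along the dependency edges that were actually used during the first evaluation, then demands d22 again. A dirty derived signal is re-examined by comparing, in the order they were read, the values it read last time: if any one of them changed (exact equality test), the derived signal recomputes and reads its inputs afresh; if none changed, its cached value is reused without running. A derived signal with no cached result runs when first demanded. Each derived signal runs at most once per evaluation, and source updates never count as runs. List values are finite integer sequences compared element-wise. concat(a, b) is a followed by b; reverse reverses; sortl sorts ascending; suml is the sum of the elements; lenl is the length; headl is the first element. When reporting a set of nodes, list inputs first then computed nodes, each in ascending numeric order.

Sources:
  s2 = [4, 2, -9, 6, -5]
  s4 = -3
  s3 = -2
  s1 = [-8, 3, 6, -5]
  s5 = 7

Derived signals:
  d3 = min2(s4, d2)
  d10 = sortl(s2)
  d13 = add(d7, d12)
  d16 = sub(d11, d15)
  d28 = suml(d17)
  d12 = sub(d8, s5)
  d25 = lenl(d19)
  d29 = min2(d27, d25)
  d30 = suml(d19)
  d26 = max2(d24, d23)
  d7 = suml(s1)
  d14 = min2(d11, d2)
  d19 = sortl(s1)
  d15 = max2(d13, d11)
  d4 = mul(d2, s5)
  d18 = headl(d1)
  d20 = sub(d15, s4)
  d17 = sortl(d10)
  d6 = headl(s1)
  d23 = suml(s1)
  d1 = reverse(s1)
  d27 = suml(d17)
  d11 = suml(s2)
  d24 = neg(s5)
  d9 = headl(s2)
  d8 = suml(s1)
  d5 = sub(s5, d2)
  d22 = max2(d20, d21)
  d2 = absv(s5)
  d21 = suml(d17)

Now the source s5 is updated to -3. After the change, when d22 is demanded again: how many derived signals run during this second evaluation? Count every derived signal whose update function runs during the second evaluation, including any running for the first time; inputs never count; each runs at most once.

Run set: d12, d13, d15 (3 run).
The important point: d15 recomputes to an identical value, and the output ends up unchanged.

Initial pass — values computed on the first demand:
  d7 = suml([-8, 3, 6, -5]) = -4
  d8 = suml([-8, 3, 6, -5]) = -4
  d10 = sortl([4, 2, -9, 6, -5]) = [-9, -5, 2, 4, 6]
  d11 = suml([4, 2, -9, 6, -5]) = -2
  d12 = sub(-4, 7) = -11
  d13 = add(-4, -11) = -15
  d15 = max2(-15, -2) = -2
  d17 = sortl([-9, -5, 2, 4, 6]) = [-9, -5, 2, 4, 6]
  d20 = sub(-2, -3) = 1
  d21 = suml([-9, -5, 2, 4, 6]) = -2
  d22 = max2(1, -2) = 1

Second demand — change propagation:
  d12: re-runs because s5 7->-3; new result -1.
  d13: re-runs because d12 -11->-1; new result -5.
  d15: re-runs because d13 -15->-5; new result -2 (unchanged).
  d20: re-examined; everything it read last time is the same (d15 unchanged, s4 unchanged) — cache 1 kept, no run.
  d22: re-examined; everything it read last time is the same (d20 unchanged, d21 unchanged) — cache 1 kept, no run.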